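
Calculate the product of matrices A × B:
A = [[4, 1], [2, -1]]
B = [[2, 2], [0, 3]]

Matrix multiplication:
C[0][0] = 4×2 + 1×0 = 8
C[0][1] = 4×2 + 1×3 = 11
C[1][0] = 2×2 + -1×0 = 4
C[1][1] = 2×2 + -1×3 = 1
Result: [[8, 11], [4, 1]]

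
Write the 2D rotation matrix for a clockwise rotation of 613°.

Rotation matrix formula: [[cos θ, -sin θ], [sin θ, cos θ]]
A clockwise rotation by 613° is equivalent to a counterclockwise rotation by -613°.
For θ = -613°:
cos(-613°) = -0.2924
sin(-613°) = 0.9563
Result: [[-0.2924, -0.9563], [0.9563, -0.2924]]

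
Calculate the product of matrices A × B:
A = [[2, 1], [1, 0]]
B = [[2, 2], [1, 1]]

Matrix multiplication:
C[0][0] = 2×2 + 1×1 = 5
C[0][1] = 2×2 + 1×1 = 5
C[1][0] = 1×2 + 0×1 = 2
C[1][1] = 1×2 + 0×1 = 2
Result: [[5, 5], [2, 2]]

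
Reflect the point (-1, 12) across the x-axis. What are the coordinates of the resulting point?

Reflection across x-axis: (-1, 12) → (-1, -12)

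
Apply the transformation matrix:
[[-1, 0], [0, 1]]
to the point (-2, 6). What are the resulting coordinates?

Matrix multiplication:
[[-1, 0], [0, 1]] × [-2, 6]ᵀ
= [(-1)(-2) + (0)(6), (0)(-2) + (1)(6)]ᵀ
= [2, 6]ᵀ
Result: (2, 6)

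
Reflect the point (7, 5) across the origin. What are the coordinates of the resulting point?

Reflection across origin: (7, 5) → (-7, -5)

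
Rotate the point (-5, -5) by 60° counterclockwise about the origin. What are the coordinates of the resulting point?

Rotation matrix for 60°: [[cos 60°, -sin 60°], [sin 60°, cos 60°]] ≈ [[0.500000, -0.866025], [0.866025, 0.500000]]
[[0.500000, -0.866025], [0.866025, 0.500000]] × [-5, -5]ᵀ ≈ [1.8301, -6.8301]ᵀ
Result: (1.8301, -6.8301)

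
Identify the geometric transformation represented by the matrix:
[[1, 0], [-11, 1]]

This matrix represents: vertical shear with factor -11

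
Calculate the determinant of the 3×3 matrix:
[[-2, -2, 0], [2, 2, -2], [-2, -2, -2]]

Expansion along first row:
det = -2·det([[2,-2],[-2,-2]]) - -2·det([[2,-2],[-2,-2]]) + 0·det([[2,2],[-2,-2]])
    = -2·(2·-2 - -2·-2) - -2·(2·-2 - -2·-2) + 0·(2·-2 - 2·-2)
    = -2·-8 - -2·-8 + 0·0
    = 16 + -16 + 0 = 0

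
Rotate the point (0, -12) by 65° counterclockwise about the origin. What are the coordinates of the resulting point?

Rotation matrix for 65°: [[cos 65°, -sin 65°], [sin 65°, cos 65°]] ≈ [[0.422618, -0.906308], [0.906308, 0.422618]]
[[0.422618, -0.906308], [0.906308, 0.422618]] × [0, -12]ᵀ ≈ [10.8757, -5.0714]ᵀ
Result: (10.8757, -5.0714)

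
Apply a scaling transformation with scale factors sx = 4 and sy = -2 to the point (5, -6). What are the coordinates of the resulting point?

Scaling matrix:
[[4, 0], [0, -2]]
Result: (5 × 4, -6 × -2) = (20, 12)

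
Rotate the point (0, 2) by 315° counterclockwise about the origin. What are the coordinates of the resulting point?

Rotation matrix for 315°: [[cos 315°, -sin 315°], [sin 315°, cos 315°]] ≈ [[0.707107, 0.707107], [-0.707107, 0.707107]]
[[0.707107, 0.707107], [-0.707107, 0.707107]] × [0, 2]ᵀ ≈ [1.4142, 1.4142]ᵀ
Result: (1.4142, 1.4142)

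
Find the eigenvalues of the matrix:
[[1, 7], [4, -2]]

Characteristic equation: det(A - λI) = 0
λ² - (trace)λ + (det) = 0
trace = 1 + -2 = -1, det = (1)(-2) - (7)(4) = -30
λ² - (-1)λ + (-30) = 0
λ = (-1 ± √((-1)² - 4·(-30))) / 2 = (-1 ± √121) / 2
Solving: λ = -6, 5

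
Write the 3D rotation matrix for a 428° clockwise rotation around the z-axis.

Rotation matrix for clockwise 428° around z-axis:
A clockwise rotation by 428° is a counterclockwise rotation by -428°.
cos(-428°) = 0.3746, sin(-428°) = -0.9272
Result: [[0.3746, 0.9272, 0], [-0.9272, 0.3746, 0], [0, 0, 1]]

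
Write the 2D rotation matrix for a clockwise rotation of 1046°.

Rotation matrix formula: [[cos θ, -sin θ], [sin θ, cos θ]]
A clockwise rotation by 1046° is equivalent to a counterclockwise rotation by -1046°.
For θ = -1046°:
cos(-1046°) = 0.8290
sin(-1046°) = 0.5592
Result: [[0.8290, -0.5592], [0.5592, 0.8290]]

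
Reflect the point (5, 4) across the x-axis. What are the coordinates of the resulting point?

Reflection across x-axis: (5, 4) → (5, -4)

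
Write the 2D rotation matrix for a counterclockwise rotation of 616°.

Rotation matrix formula: [[cos θ, -sin θ], [sin θ, cos θ]]
For θ = 616°:
cos(616°) = -0.2419
sin(616°) = -0.9703
Result: [[-0.2419, 0.9703], [-0.9703, -0.2419]]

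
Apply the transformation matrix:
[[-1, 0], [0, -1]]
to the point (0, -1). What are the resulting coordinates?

Matrix multiplication:
[[-1, 0], [0, -1]] × [0, -1]ᵀ
= [(-1)(0) + (0)(-1), (0)(0) + (-1)(-1)]ᵀ
= [0, 1]ᵀ
Result: (0, 1)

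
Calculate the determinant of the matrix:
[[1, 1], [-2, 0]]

For a 2×2 matrix [[a, b], [c, d]], det = ad - bc
det = (1)(0) - (1)(-2) = 0 - -2 = 2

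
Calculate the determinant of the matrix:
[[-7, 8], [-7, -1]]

For a 2×2 matrix [[a, b], [c, d]], det = ad - bc
det = (-7)(-1) - (8)(-7) = 7 - -56 = 63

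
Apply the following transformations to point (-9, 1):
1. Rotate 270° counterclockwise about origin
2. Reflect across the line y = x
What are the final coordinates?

Step 1: Rotate 270° → (1, 9)
Step 2: Reflect across line y = x → (9, 1)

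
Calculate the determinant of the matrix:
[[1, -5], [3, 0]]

For a 2×2 matrix [[a, b], [c, d]], det = ad - bc
det = (1)(0) - (-5)(3) = 0 - -15 = 15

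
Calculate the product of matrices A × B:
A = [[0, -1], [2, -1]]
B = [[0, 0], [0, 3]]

Matrix multiplication:
C[0][0] = 0×0 + -1×0 = 0
C[0][1] = 0×0 + -1×3 = -3
C[1][0] = 2×0 + -1×0 = 0
C[1][1] = 2×0 + -1×3 = -3
Result: [[0, -3], [0, -3]]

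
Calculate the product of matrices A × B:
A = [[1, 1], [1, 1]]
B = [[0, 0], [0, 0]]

Matrix multiplication:
C[0][0] = 1×0 + 1×0 = 0
C[0][1] = 1×0 + 1×0 = 0
C[1][0] = 1×0 + 1×0 = 0
C[1][1] = 1×0 + 1×0 = 0
Result: [[0, 0], [0, 0]]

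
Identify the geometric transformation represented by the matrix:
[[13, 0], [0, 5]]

This matrix represents: non-uniform scaling by sx = 13, sy = 5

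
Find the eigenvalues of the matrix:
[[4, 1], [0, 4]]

Characteristic equation: det(A - λI) = 0
λ² - (trace)λ + (det) = 0
trace = 4 + 4 = 8, det = (4)(4) - (1)(0) = 16
λ² - (8)λ + (16) = 0
λ = (8 ± √((8)² - 4·(16))) / 2 = (8 ± √0) / 2
Solving: λ = 4, 4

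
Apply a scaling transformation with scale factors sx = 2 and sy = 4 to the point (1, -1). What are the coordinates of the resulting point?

Scaling matrix:
[[2, 0], [0, 4]]
Result: (1 × 2, -1 × 4) = (2, -4)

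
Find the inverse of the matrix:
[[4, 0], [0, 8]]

For [[a,b],[c,d]], inverse = (1/det)·[[d,-b],[-c,a]]
det = (4)(8) - (0)(0) = 32 - 0 = 32
Inverse = (1/32)·[[8, 0], [0, 4]]
= [[1/4, 0], [0, 1/8]]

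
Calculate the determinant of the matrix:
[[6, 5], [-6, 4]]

For a 2×2 matrix [[a, b], [c, d]], det = ad - bc
det = (6)(4) - (5)(-6) = 24 - -30 = 54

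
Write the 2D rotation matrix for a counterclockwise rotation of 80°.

Rotation matrix formula: [[cos θ, -sin θ], [sin θ, cos θ]]
For θ = 80°:
cos(80°) = 0.1736
sin(80°) = 0.9848
Result: [[0.1736, -0.9848], [0.9848, 0.1736]]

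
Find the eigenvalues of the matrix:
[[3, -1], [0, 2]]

Characteristic equation: det(A - λI) = 0
λ² - (trace)λ + (det) = 0
trace = 3 + 2 = 5, det = (3)(2) - (-1)(0) = 6
λ² - (5)λ + (6) = 0
λ = (5 ± √((5)² - 4·(6))) / 2 = (5 ± √1) / 2
Solving: λ = 2, 3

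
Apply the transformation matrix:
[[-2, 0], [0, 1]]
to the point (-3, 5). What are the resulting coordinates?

Matrix multiplication:
[[-2, 0], [0, 1]] × [-3, 5]ᵀ
= [(-2)(-3) + (0)(5), (0)(-3) + (1)(5)]ᵀ
= [6, 5]ᵀ
Result: (6, 5)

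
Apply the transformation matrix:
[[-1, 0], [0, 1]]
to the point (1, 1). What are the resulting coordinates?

Matrix multiplication:
[[-1, 0], [0, 1]] × [1, 1]ᵀ
= [(-1)(1) + (0)(1), (0)(1) + (1)(1)]ᵀ
= [-1, 1]ᵀ
Result: (-1, 1)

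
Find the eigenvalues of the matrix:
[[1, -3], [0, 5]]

Characteristic equation: det(A - λI) = 0
λ² - (trace)λ + (det) = 0
trace = 1 + 5 = 6, det = (1)(5) - (-3)(0) = 5
λ² - (6)λ + (5) = 0
λ = (6 ± √((6)² - 4·(5))) / 2 = (6 ± √16) / 2
Solving: λ = 1, 5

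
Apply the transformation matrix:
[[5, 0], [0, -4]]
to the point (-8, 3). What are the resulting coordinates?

Matrix multiplication:
[[5, 0], [0, -4]] × [-8, 3]ᵀ
= [(5)(-8) + (0)(3), (0)(-8) + (-4)(3)]ᵀ
= [-40, -12]ᵀ
Result: (-40, -12)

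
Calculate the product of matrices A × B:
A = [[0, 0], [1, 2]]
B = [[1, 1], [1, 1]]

Matrix multiplication:
C[0][0] = 0×1 + 0×1 = 0
C[0][1] = 0×1 + 0×1 = 0
C[1][0] = 1×1 + 2×1 = 3
C[1][1] = 1×1 + 2×1 = 3
Result: [[0, 0], [3, 3]]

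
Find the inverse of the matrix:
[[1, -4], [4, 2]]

For [[a,b],[c,d]], inverse = (1/det)·[[d,-b],[-c,a]]
det = (1)(2) - (-4)(4) = 2 - -16 = 18
Inverse = (1/18)·[[2, 4], [-4, 1]]
= [[1/9, 2/9], [-2/9, 1/18]]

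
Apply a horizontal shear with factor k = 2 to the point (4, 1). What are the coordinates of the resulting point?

Shear matrix for horizontal shear with factor k = 2:
[[1, 2], [0, 1]]
Result: (4, 1) → (6, 1)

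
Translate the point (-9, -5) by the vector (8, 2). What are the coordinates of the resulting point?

Translation by (8, 2) (homogeneous matrix [[1, 0, 8], [0, 1, 2], [0, 0, 1]]):
x' = -9 + 8 = -1
y' = -5 + 2 = -3
Result: (-1, -3)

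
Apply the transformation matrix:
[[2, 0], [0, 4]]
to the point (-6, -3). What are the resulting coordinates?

Matrix multiplication:
[[2, 0], [0, 4]] × [-6, -3]ᵀ
= [(2)(-6) + (0)(-3), (0)(-6) + (4)(-3)]ᵀ
= [-12, -12]ᵀ
Result: (-12, -12)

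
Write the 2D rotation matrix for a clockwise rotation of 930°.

Rotation matrix formula: [[cos θ, -sin θ], [sin θ, cos θ]]
A clockwise rotation by 930° is equivalent to a counterclockwise rotation by -930°.
For θ = -930°:
cos(-930°) = -√3/2
sin(-930°) = 1/2
Result: [[-√3/2, -1/2], [1/2, -√3/2]]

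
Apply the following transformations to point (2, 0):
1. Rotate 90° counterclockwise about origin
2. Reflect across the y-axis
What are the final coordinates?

Step 1: Rotate 90° → (0, 2)
Step 2: Reflect across y-axis → (0, 2)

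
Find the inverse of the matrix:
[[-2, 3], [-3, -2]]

For [[a,b],[c,d]], inverse = (1/det)·[[d,-b],[-c,a]]
det = (-2)(-2) - (3)(-3) = 4 - -9 = 13
Inverse = (1/13)·[[-2, -3], [3, -2]]
= [[-2/13, -3/13], [3/13, -2/13]]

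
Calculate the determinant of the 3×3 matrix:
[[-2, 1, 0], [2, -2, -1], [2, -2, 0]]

Expansion along first row:
det = -2·det([[-2,-1],[-2,0]]) - 1·det([[2,-1],[2,0]]) + 0·det([[2,-2],[2,-2]])
    = -2·(-2·0 - -1·-2) - 1·(2·0 - -1·2) + 0·(2·-2 - -2·2)
    = -2·-2 - 1·2 + 0·0
    = 4 + -2 + 0 = 2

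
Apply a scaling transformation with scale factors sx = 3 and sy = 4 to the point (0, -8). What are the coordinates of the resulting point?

Scaling matrix:
[[3, 0], [0, 4]]
Result: (0 × 3, -8 × 4) = (0, -32)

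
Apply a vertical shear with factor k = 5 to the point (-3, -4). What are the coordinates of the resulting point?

Shear matrix for vertical shear with factor k = 5:
[[1, 0], [5, 1]]
Result: (-3, -4) → (-3, -19)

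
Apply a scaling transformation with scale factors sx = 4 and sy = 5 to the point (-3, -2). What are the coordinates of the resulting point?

Scaling matrix:
[[4, 0], [0, 5]]
Result: (-3 × 4, -2 × 5) = (-12, -10)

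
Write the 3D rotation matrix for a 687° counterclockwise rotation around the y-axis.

Rotation matrix for counterclockwise 687° around y-axis:
cos(687°) = 0.8387, sin(687°) = -0.5446
Result: [[0.8387, 0, -0.5446], [0, 1, 0], [0.5446, 0, 0.8387]]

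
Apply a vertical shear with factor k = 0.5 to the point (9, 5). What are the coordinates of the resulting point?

Shear matrix for vertical shear with factor k = 0.5:
[[1, 0], [0.50, 1]]
Result: (9, 5) → (9, 9.5)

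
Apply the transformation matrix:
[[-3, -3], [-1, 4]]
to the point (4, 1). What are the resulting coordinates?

Matrix multiplication:
[[-3, -3], [-1, 4]] × [4, 1]ᵀ
= [(-3)(4) + (-3)(1), (-1)(4) + (4)(1)]ᵀ
= [-15, 0]ᵀ
Result: (-15, 0)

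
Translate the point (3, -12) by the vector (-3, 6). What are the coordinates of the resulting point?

Translation by (-3, 6) (homogeneous matrix [[1, 0, -3], [0, 1, 6], [0, 0, 1]]):
x' = 3 + -3 = 0
y' = -12 + 6 = -6
Result: (0, -6)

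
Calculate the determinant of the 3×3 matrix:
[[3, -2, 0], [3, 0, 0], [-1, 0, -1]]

Expansion along first row:
det = 3·det([[0,0],[0,-1]]) - -2·det([[3,0],[-1,-1]]) + 0·det([[3,0],[-1,0]])
    = 3·(0·-1 - 0·0) - -2·(3·-1 - 0·-1) + 0·(3·0 - 0·-1)
    = 3·0 - -2·-3 + 0·0
    = 0 + -6 + 0 = -6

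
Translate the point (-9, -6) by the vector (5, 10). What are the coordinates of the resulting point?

Translation by (5, 10) (homogeneous matrix [[1, 0, 5], [0, 1, 10], [0, 0, 1]]):
x' = -9 + 5 = -4
y' = -6 + 10 = 4
Result: (-4, 4)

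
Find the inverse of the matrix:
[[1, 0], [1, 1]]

For [[a,b],[c,d]], inverse = (1/det)·[[d,-b],[-c,a]]
det = (1)(1) - (0)(1) = 1 - 0 = 1
Inverse = [[1, 0], [-1, 1]]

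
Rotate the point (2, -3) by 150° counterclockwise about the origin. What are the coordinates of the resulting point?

Rotation matrix for 150°: [[cos 150°, -sin 150°], [sin 150°, cos 150°]] ≈ [[-0.866025, -0.500000], [0.500000, -0.866025]]
[[-0.866025, -0.500000], [0.500000, -0.866025]] × [2, -3]ᵀ ≈ [-0.2321, 3.5981]ᵀ
Result: (-0.2321, 3.5981)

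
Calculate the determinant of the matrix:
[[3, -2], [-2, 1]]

For a 2×2 matrix [[a, b], [c, d]], det = ad - bc
det = (3)(1) - (-2)(-2) = 3 - 4 = -1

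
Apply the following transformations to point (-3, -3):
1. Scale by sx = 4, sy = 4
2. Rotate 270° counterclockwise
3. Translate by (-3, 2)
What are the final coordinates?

Step 1: Scale → (-12, -12)
Step 2: Rotate 270° → (-12, 12)
Step 3: Translate → (-15, 14)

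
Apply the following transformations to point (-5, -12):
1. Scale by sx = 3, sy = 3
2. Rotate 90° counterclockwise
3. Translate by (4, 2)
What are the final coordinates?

Step 1: Scale → (-15, -36)
Step 2: Rotate 90° → (36, -15)
Step 3: Translate → (40, -13)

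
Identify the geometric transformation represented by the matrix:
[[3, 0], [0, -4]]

This matrix represents: non-uniform scaling by sx = 3, sy = -4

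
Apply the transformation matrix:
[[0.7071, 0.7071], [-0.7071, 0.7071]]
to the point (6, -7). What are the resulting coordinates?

Matrix multiplication:
[[0.7071, 0.7071], [-0.7071, 0.7071]] × [6, -7]ᵀ
= [(0.7071)(6) + (0.7071)(-7), (-0.7071)(6) + (0.7071)(-7)]ᵀ
= [-0.7071, -9.1923]ᵀ
Result: (-0.7071, -9.1923)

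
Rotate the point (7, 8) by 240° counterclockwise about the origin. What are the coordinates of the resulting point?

Rotation matrix for 240°: [[cos 240°, -sin 240°], [sin 240°, cos 240°]] ≈ [[-0.500000, 0.866025], [-0.866025, -0.500000]]
[[-0.500000, 0.866025], [-0.866025, -0.500000]] × [7, 8]ᵀ ≈ [3.4282, -10.0622]ᵀ
Result: (3.4282, -10.0622)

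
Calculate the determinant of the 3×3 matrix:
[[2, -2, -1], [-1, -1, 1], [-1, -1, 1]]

Expansion along first row:
det = 2·det([[-1,1],[-1,1]]) - -2·det([[-1,1],[-1,1]]) + -1·det([[-1,-1],[-1,-1]])
    = 2·(-1·1 - 1·-1) - -2·(-1·1 - 1·-1) + -1·(-1·-1 - -1·-1)
    = 2·0 - -2·0 + -1·0
    = 0 + 0 + 0 = 0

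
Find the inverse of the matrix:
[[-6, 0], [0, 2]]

For [[a,b],[c,d]], inverse = (1/det)·[[d,-b],[-c,a]]
det = (-6)(2) - (0)(0) = -12 - 0 = -12
Inverse = (1/-12)·[[2, 0], [0, -6]]
= [[-1/6, 0], [0, 1/2]]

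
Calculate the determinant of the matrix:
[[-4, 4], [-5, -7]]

For a 2×2 matrix [[a, b], [c, d]], det = ad - bc
det = (-4)(-7) - (4)(-5) = 28 - -20 = 48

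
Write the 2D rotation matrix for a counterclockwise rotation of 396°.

Rotation matrix formula: [[cos θ, -sin θ], [sin θ, cos θ]]
For θ = 396°:
cos(396°) = 0.8090
sin(396°) = 0.5878
Result: [[0.8090, -0.5878], [0.5878, 0.8090]]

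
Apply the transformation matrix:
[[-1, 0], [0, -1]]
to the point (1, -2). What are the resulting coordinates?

Matrix multiplication:
[[-1, 0], [0, -1]] × [1, -2]ᵀ
= [(-1)(1) + (0)(-2), (0)(1) + (-1)(-2)]ᵀ
= [-1, 2]ᵀ
Result: (-1, 2)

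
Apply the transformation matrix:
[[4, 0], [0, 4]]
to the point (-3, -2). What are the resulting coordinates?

Matrix multiplication:
[[4, 0], [0, 4]] × [-3, -2]ᵀ
= [(4)(-3) + (0)(-2), (0)(-3) + (4)(-2)]ᵀ
= [-12, -8]ᵀ
Result: (-12, -8)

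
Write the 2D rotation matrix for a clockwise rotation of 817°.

Rotation matrix formula: [[cos θ, -sin θ], [sin θ, cos θ]]
A clockwise rotation by 817° is equivalent to a counterclockwise rotation by -817°.
For θ = -817°:
cos(-817°) = -0.1219
sin(-817°) = -0.9925
Result: [[-0.1219, 0.9925], [-0.9925, -0.1219]]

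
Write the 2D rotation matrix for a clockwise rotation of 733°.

Rotation matrix formula: [[cos θ, -sin θ], [sin θ, cos θ]]
A clockwise rotation by 733° is equivalent to a counterclockwise rotation by -733°.
For θ = -733°:
cos(-733°) = 0.9744
sin(-733°) = -0.2250
Result: [[0.9744, 0.2250], [-0.2250, 0.9744]]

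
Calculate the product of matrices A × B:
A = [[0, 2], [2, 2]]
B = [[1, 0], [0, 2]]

Matrix multiplication:
C[0][0] = 0×1 + 2×0 = 0
C[0][1] = 0×0 + 2×2 = 4
C[1][0] = 2×1 + 2×0 = 2
C[1][1] = 2×0 + 2×2 = 4
Result: [[0, 4], [2, 4]]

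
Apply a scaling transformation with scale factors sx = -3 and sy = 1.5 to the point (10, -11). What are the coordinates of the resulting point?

Scaling matrix:
[[-3, 0], [0, 1.50]]
Result: (10 × -3, -11 × 1.5) = (-30, -16.5)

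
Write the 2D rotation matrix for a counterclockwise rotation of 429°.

Rotation matrix formula: [[cos θ, -sin θ], [sin θ, cos θ]]
For θ = 429°:
cos(429°) = 0.3584
sin(429°) = 0.9336
Result: [[0.3584, -0.9336], [0.9336, 0.3584]]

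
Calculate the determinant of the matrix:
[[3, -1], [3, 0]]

For a 2×2 matrix [[a, b], [c, d]], det = ad - bc
det = (3)(0) - (-1)(3) = 0 - -3 = 3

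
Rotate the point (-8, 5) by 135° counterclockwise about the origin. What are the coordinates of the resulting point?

Rotation matrix for 135°: [[cos 135°, -sin 135°], [sin 135°, cos 135°]] ≈ [[-0.707107, -0.707107], [0.707107, -0.707107]]
[[-0.707107, -0.707107], [0.707107, -0.707107]] × [-8, 5]ᵀ ≈ [2.1213, -9.1924]ᵀ
Result: (2.1213, -9.1924)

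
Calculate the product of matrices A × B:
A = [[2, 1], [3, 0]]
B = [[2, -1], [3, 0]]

Matrix multiplication:
C[0][0] = 2×2 + 1×3 = 7
C[0][1] = 2×-1 + 1×0 = -2
C[1][0] = 3×2 + 0×3 = 6
C[1][1] = 3×-1 + 0×0 = -3
Result: [[7, -2], [6, -3]]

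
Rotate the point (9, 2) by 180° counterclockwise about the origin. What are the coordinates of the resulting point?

Rotation matrix for 180°: [[cos 180°, -sin 180°], [sin 180°, cos 180°]] = [[-1, 0], [0, -1]]
[[-1, 0], [0, -1]] × [9, 2]ᵀ = [-9, -2]ᵀ
Result: (-9, -2)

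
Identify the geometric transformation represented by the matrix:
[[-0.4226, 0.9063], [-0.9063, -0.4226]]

This matrix represents: rotation by 245° counterclockwise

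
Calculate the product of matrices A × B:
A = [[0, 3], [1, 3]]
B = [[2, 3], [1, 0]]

Matrix multiplication:
C[0][0] = 0×2 + 3×1 = 3
C[0][1] = 0×3 + 3×0 = 0
C[1][0] = 1×2 + 3×1 = 5
C[1][1] = 1×3 + 3×0 = 3
Result: [[3, 0], [5, 3]]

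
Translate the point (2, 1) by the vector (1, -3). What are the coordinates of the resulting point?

Translation by (1, -3) (homogeneous matrix [[1, 0, 1], [0, 1, -3], [0, 0, 1]]):
x' = 2 + 1 = 3
y' = 1 + -3 = -2
Result: (3, -2)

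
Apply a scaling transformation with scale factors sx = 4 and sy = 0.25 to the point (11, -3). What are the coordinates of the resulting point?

Scaling matrix:
[[4, 0], [0, 0.25]]
Result: (11 × 4, -3 × 0.25) = (44, -0.75)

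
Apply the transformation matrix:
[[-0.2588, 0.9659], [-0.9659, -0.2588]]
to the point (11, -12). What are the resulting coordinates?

Matrix multiplication:
[[-0.2588, 0.9659], [-0.9659, -0.2588]] × [11, -12]ᵀ
= [(-0.2588)(11) + (0.9659)(-12), (-0.9659)(11) + (-0.2588)(-12)]ᵀ
= [-14.4376, -7.5193]ᵀ
Result: (-14.4376, -7.5193)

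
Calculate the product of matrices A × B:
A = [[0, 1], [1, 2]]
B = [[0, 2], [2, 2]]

Matrix multiplication:
C[0][0] = 0×0 + 1×2 = 2
C[0][1] = 0×2 + 1×2 = 2
C[1][0] = 1×0 + 2×2 = 4
C[1][1] = 1×2 + 2×2 = 6
Result: [[2, 2], [4, 6]]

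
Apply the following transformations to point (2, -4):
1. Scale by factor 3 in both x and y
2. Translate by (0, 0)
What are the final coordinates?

Step 1: Scale (2, -4) by 3 → (6, -12)
Step 2: Translate by (0, 0) → (6, -12)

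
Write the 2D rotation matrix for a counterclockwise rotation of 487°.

Rotation matrix formula: [[cos θ, -sin θ], [sin θ, cos θ]]
For θ = 487°:
cos(487°) = -0.6018
sin(487°) = 0.7986
Result: [[-0.6018, -0.7986], [0.7986, -0.6018]]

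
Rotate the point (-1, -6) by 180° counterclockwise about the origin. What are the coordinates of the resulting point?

Rotation matrix for 180°: [[cos 180°, -sin 180°], [sin 180°, cos 180°]] = [[-1, 0], [0, -1]]
[[-1, 0], [0, -1]] × [-1, -6]ᵀ = [1, 6]ᵀ
Result: (1, 6)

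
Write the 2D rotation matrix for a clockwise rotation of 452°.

Rotation matrix formula: [[cos θ, -sin θ], [sin θ, cos θ]]
A clockwise rotation by 452° is equivalent to a counterclockwise rotation by -452°.
For θ = -452°:
cos(-452°) = -0.0349
sin(-452°) = -0.9994
Result: [[-0.0349, 0.9994], [-0.9994, -0.0349]]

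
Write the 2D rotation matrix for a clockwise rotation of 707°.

Rotation matrix formula: [[cos θ, -sin θ], [sin θ, cos θ]]
A clockwise rotation by 707° is equivalent to a counterclockwise rotation by -707°.
For θ = -707°:
cos(-707°) = 0.9744
sin(-707°) = 0.2250
Result: [[0.9744, -0.2250], [0.2250, 0.9744]]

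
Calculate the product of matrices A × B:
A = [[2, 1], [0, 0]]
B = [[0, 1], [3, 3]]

Matrix multiplication:
C[0][0] = 2×0 + 1×3 = 3
C[0][1] = 2×1 + 1×3 = 5
C[1][0] = 0×0 + 0×3 = 0
C[1][1] = 0×1 + 0×3 = 0
Result: [[3, 5], [0, 0]]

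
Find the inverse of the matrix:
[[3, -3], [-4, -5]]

For [[a,b],[c,d]], inverse = (1/det)·[[d,-b],[-c,a]]
det = (3)(-5) - (-3)(-4) = -15 - 12 = -27
Inverse = (1/-27)·[[-5, 3], [4, 3]]
= [[5/27, -1/9], [-4/27, -1/9]]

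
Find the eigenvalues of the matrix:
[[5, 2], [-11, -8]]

Characteristic equation: det(A - λI) = 0
λ² - (trace)λ + (det) = 0
trace = 5 + -8 = -3, det = (5)(-8) - (2)(-11) = -18
λ² - (-3)λ + (-18) = 0
λ = (-3 ± √((-3)² - 4·(-18))) / 2 = (-3 ± √81) / 2
Solving: λ = -6, 3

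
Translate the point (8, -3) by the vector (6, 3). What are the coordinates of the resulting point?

Translation by (6, 3) (homogeneous matrix [[1, 0, 6], [0, 1, 3], [0, 0, 1]]):
x' = 8 + 6 = 14
y' = -3 + 3 = 0
Result: (14, 0)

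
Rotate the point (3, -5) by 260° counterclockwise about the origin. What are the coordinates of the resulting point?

Rotation matrix for 260°: [[cos 260°, -sin 260°], [sin 260°, cos 260°]] ≈ [[-0.173648, 0.984808], [-0.984808, -0.173648]]
[[-0.173648, 0.984808], [-0.984808, -0.173648]] × [3, -5]ᵀ ≈ [-5.4450, -2.0862]ᵀ
Result: (-5.4450, -2.0862)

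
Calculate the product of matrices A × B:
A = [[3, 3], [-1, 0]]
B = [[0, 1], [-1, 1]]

Matrix multiplication:
C[0][0] = 3×0 + 3×-1 = -3
C[0][1] = 3×1 + 3×1 = 6
C[1][0] = -1×0 + 0×-1 = 0
C[1][1] = -1×1 + 0×1 = -1
Result: [[-3, 6], [0, -1]]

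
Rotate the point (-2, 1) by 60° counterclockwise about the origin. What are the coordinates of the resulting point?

Rotation matrix for 60°: [[cos 60°, -sin 60°], [sin 60°, cos 60°]] ≈ [[0.500000, -0.866025], [0.866025, 0.500000]]
[[0.500000, -0.866025], [0.866025, 0.500000]] × [-2, 1]ᵀ ≈ [-1.8660, -1.2321]ᵀ
Result: (-1.8660, -1.2321)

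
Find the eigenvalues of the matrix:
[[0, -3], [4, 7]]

Characteristic equation: det(A - λI) = 0
λ² - (trace)λ + (det) = 0
trace = 0 + 7 = 7, det = (0)(7) - (-3)(4) = 12
λ² - (7)λ + (12) = 0
λ = (7 ± √((7)² - 4·(12))) / 2 = (7 ± √1) / 2
Solving: λ = 3, 4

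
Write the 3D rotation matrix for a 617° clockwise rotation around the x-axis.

Rotation matrix for clockwise 617° around x-axis:
A clockwise rotation by 617° is a counterclockwise rotation by -617°.
cos(-617°) = -0.2250, sin(-617°) = 0.9744
Result: [[1, 0, 0], [0, -0.2250, -0.9744], [0, 0.9744, -0.2250]]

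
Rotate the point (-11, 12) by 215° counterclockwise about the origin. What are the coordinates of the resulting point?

Rotation matrix for 215°: [[cos 215°, -sin 215°], [sin 215°, cos 215°]] ≈ [[-0.819152, 0.573576], [-0.573576, -0.819152]]
[[-0.819152, 0.573576], [-0.573576, -0.819152]] × [-11, 12]ᵀ ≈ [15.8936, -3.5205]ᵀ
Result: (15.8936, -3.5205)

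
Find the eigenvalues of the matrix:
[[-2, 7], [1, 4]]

Characteristic equation: det(A - λI) = 0
λ² - (trace)λ + (det) = 0
trace = -2 + 4 = 2, det = (-2)(4) - (7)(1) = -15
λ² - (2)λ + (-15) = 0
λ = (2 ± √((2)² - 4·(-15))) / 2 = (2 ± √64) / 2
Solving: λ = -3, 5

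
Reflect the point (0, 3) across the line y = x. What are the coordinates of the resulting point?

Reflection across line y = x: (0, 3) → (3, 0)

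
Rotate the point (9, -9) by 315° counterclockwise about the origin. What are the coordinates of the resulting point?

Rotation matrix for 315°: [[cos 315°, -sin 315°], [sin 315°, cos 315°]] ≈ [[0.707107, 0.707107], [-0.707107, 0.707107]]
[[0.707107, 0.707107], [-0.707107, 0.707107]] × [9, -9]ᵀ ≈ [0, -12.7279]ᵀ
Result: (0, -12.7279)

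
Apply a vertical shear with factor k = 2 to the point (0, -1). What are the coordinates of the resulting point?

Shear matrix for vertical shear with factor k = 2:
[[1, 0], [2, 1]]
Result: (0, -1) → (0, -1)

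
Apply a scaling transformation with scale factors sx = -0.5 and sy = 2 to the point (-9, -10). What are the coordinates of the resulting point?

Scaling matrix:
[[-0.50, 0], [0, 2]]
Result: (-9 × -0.5, -10 × 2) = (4.5, -20)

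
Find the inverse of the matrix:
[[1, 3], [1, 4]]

For [[a,b],[c,d]], inverse = (1/det)·[[d,-b],[-c,a]]
det = (1)(4) - (3)(1) = 4 - 3 = 1
Inverse = [[4, -3], [-1, 1]]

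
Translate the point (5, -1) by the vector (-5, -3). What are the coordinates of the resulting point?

Translation by (-5, -3) (homogeneous matrix [[1, 0, -5], [0, 1, -3], [0, 0, 1]]):
x' = 5 + -5 = 0
y' = -1 + -3 = -4
Result: (0, -4)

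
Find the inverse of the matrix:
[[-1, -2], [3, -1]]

For [[a,b],[c,d]], inverse = (1/det)·[[d,-b],[-c,a]]
det = (-1)(-1) - (-2)(3) = 1 - -6 = 7
Inverse = (1/7)·[[-1, 2], [-3, -1]]
= [[-1/7, 2/7], [-3/7, -1/7]]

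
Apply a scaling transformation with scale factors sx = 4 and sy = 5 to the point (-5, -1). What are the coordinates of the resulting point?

Scaling matrix:
[[4, 0], [0, 5]]
Result: (-5 × 4, -1 × 5) = (-20, -5)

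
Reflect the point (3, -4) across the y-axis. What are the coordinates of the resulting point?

Reflection across y-axis: (3, -4) → (-3, -4)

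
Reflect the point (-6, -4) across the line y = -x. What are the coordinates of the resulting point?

Reflection across line y = -x: (-6, -4) → (4, 6)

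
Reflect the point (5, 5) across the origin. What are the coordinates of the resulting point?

Reflection across origin: (5, 5) → (-5, -5)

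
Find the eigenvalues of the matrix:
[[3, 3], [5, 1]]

Characteristic equation: det(A - λI) = 0
λ² - (trace)λ + (det) = 0
trace = 3 + 1 = 4, det = (3)(1) - (3)(5) = -12
λ² - (4)λ + (-12) = 0
λ = (4 ± √((4)² - 4·(-12))) / 2 = (4 ± √64) / 2
Solving: λ = -2, 6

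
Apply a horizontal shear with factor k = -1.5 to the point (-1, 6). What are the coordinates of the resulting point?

Shear matrix for horizontal shear with factor k = -1.5:
[[1, -1.50], [0, 1]]
Result: (-1, 6) → (-10, 6)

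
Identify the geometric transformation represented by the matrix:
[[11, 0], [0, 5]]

This matrix represents: non-uniform scaling by sx = 11, sy = 5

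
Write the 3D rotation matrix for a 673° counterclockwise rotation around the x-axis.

Rotation matrix for counterclockwise 673° around x-axis:
cos(673°) = 0.6820, sin(673°) = -0.7314
Result: [[1, 0, 0], [0, 0.6820, 0.7314], [0, -0.7314, 0.6820]]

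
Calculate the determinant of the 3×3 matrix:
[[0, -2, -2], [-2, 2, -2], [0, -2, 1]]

Expansion along first row:
det = 0·det([[2,-2],[-2,1]]) - -2·det([[-2,-2],[0,1]]) + -2·det([[-2,2],[0,-2]])
    = 0·(2·1 - -2·-2) - -2·(-2·1 - -2·0) + -2·(-2·-2 - 2·0)
    = 0·-2 - -2·-2 + -2·4
    = 0 + -4 + -8 = -12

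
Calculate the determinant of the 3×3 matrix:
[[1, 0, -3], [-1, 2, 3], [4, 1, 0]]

Expansion along first row:
det = 1·det([[2,3],[1,0]]) - 0·det([[-1,3],[4,0]]) + -3·det([[-1,2],[4,1]])
    = 1·(2·0 - 3·1) - 0·(-1·0 - 3·4) + -3·(-1·1 - 2·4)
    = 1·-3 - 0·-12 + -3·-9
    = -3 + 0 + 27 = 24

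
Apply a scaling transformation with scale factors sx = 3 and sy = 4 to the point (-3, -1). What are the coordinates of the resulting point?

Scaling matrix:
[[3, 0], [0, 4]]
Result: (-3 × 3, -1 × 4) = (-9, -4)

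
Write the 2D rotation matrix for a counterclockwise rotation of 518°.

Rotation matrix formula: [[cos θ, -sin θ], [sin θ, cos θ]]
For θ = 518°:
cos(518°) = -0.9272
sin(518°) = 0.3746
Result: [[-0.9272, -0.3746], [0.3746, -0.9272]]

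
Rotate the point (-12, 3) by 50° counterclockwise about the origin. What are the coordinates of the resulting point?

Rotation matrix for 50°: [[cos 50°, -sin 50°], [sin 50°, cos 50°]] ≈ [[0.642788, -0.766044], [0.766044, 0.642788]]
[[0.642788, -0.766044], [0.766044, 0.642788]] × [-12, 3]ᵀ ≈ [-10.0116, -7.2642]ᵀ
Result: (-10.0116, -7.2642)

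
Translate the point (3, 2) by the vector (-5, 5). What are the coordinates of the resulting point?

Translation by (-5, 5) (homogeneous matrix [[1, 0, -5], [0, 1, 5], [0, 0, 1]]):
x' = 3 + -5 = -2
y' = 2 + 5 = 7
Result: (-2, 7)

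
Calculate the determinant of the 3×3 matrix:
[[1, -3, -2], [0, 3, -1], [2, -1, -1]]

Expansion along first row:
det = 1·det([[3,-1],[-1,-1]]) - -3·det([[0,-1],[2,-1]]) + -2·det([[0,3],[2,-1]])
    = 1·(3·-1 - -1·-1) - -3·(0·-1 - -1·2) + -2·(0·-1 - 3·2)
    = 1·-4 - -3·2 + -2·-6
    = -4 + 6 + 12 = 14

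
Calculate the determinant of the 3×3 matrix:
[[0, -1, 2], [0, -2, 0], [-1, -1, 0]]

Expansion along first row:
det = 0·det([[-2,0],[-1,0]]) - -1·det([[0,0],[-1,0]]) + 2·det([[0,-2],[-1,-1]])
    = 0·(-2·0 - 0·-1) - -1·(0·0 - 0·-1) + 2·(0·-1 - -2·-1)
    = 0·0 - -1·0 + 2·-2
    = 0 + 0 + -4 = -4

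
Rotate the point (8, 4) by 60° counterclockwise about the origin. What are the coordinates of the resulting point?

Rotation matrix for 60°: [[cos 60°, -sin 60°], [sin 60°, cos 60°]] ≈ [[0.500000, -0.866025], [0.866025, 0.500000]]
[[0.500000, -0.866025], [0.866025, 0.500000]] × [8, 4]ᵀ ≈ [0.5359, 8.9282]ᵀ
Result: (0.5359, 8.9282)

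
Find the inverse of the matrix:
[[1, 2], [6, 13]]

For [[a,b],[c,d]], inverse = (1/det)·[[d,-b],[-c,a]]
det = (1)(13) - (2)(6) = 13 - 12 = 1
Inverse = [[13, -2], [-6, 1]]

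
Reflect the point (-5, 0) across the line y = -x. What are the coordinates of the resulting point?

Reflection across line y = -x: (-5, 0) → (0, 5)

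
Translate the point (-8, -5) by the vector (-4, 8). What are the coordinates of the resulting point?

Translation by (-4, 8) (homogeneous matrix [[1, 0, -4], [0, 1, 8], [0, 0, 1]]):
x' = -8 + -4 = -12
y' = -5 + 8 = 3
Result: (-12, 3)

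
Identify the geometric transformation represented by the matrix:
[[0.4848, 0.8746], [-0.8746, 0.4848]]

This matrix represents: rotation by 299° counterclockwise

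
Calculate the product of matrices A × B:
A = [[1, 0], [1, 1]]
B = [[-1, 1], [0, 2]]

Matrix multiplication:
C[0][0] = 1×-1 + 0×0 = -1
C[0][1] = 1×1 + 0×2 = 1
C[1][0] = 1×-1 + 1×0 = -1
C[1][1] = 1×1 + 1×2 = 3
Result: [[-1, 1], [-1, 3]]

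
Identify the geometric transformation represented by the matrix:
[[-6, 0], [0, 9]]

This matrix represents: non-uniform scaling by sx = -6, sy = 9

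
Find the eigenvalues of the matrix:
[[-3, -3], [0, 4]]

Characteristic equation: det(A - λI) = 0
λ² - (trace)λ + (det) = 0
trace = -3 + 4 = 1, det = (-3)(4) - (-3)(0) = -12
λ² - (1)λ + (-12) = 0
λ = (1 ± √((1)² - 4·(-12))) / 2 = (1 ± √49) / 2
Solving: λ = -3, 4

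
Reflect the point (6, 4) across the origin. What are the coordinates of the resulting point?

Reflection across origin: (6, 4) → (-6, -4)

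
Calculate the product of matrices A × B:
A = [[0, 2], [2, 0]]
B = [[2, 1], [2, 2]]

Matrix multiplication:
C[0][0] = 0×2 + 2×2 = 4
C[0][1] = 0×1 + 2×2 = 4
C[1][0] = 2×2 + 0×2 = 4
C[1][1] = 2×1 + 0×2 = 2
Result: [[4, 4], [4, 2]]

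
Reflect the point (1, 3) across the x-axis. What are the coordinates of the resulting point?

Reflection across x-axis: (1, 3) → (1, -3)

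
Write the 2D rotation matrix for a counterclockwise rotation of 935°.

Rotation matrix formula: [[cos θ, -sin θ], [sin θ, cos θ]]
For θ = 935°:
cos(935°) = -0.8192
sin(935°) = -0.5736
Result: [[-0.8192, 0.5736], [-0.5736, -0.8192]]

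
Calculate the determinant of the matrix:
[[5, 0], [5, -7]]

For a 2×2 matrix [[a, b], [c, d]], det = ad - bc
det = (5)(-7) - (0)(5) = -35 - 0 = -35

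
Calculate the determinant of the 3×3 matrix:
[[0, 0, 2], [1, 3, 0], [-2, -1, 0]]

Expansion along first row:
det = 0·det([[3,0],[-1,0]]) - 0·det([[1,0],[-2,0]]) + 2·det([[1,3],[-2,-1]])
    = 0·(3·0 - 0·-1) - 0·(1·0 - 0·-2) + 2·(1·-1 - 3·-2)
    = 0·0 - 0·0 + 2·5
    = 0 + 0 + 10 = 10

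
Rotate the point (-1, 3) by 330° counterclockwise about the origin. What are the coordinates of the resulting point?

Rotation matrix for 330°: [[cos 330°, -sin 330°], [sin 330°, cos 330°]] ≈ [[0.866025, 0.500000], [-0.500000, 0.866025]]
[[0.866025, 0.500000], [-0.500000, 0.866025]] × [-1, 3]ᵀ ≈ [0.6340, 3.0981]ᵀ
Result: (0.6340, 3.0981)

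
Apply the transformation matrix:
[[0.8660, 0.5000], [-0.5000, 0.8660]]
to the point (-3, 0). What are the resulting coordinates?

Matrix multiplication:
[[0.8660, 0.5000], [-0.5000, 0.8660]] × [-3, 0]ᵀ
= [(0.8660)(-3) + (0.5000)(0), (-0.5000)(-3) + (0.8660)(0)]ᵀ
= [-2.5980, 1.5000]ᵀ
Result: (-2.5980, 1.5000)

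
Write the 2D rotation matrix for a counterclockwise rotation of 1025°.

Rotation matrix formula: [[cos θ, -sin θ], [sin θ, cos θ]]
For θ = 1025°:
cos(1025°) = 0.5736
sin(1025°) = -0.8192
Result: [[0.5736, 0.8192], [-0.8192, 0.5736]]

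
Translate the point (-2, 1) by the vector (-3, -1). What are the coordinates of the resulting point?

Translation by (-3, -1) (homogeneous matrix [[1, 0, -3], [0, 1, -1], [0, 0, 1]]):
x' = -2 + -3 = -5
y' = 1 + -1 = 0
Result: (-5, 0)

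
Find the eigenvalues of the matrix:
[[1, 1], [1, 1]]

Characteristic equation: det(A - λI) = 0
λ² - (trace)λ + (det) = 0
trace = 1 + 1 = 2, det = (1)(1) - (1)(1) = 0
λ² - (2)λ + (0) = 0
λ = (2 ± √((2)² - 4·(0))) / 2 = (2 ± √4) / 2
Solving: λ = 0, 2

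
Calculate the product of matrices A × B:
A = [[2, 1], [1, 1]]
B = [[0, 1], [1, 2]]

Matrix multiplication:
C[0][0] = 2×0 + 1×1 = 1
C[0][1] = 2×1 + 1×2 = 4
C[1][0] = 1×0 + 1×1 = 1
C[1][1] = 1×1 + 1×2 = 3
Result: [[1, 4], [1, 3]]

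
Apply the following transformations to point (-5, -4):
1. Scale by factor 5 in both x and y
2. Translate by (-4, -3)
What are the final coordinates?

Step 1: Scale (-5, -4) by 5 → (-25, -20)
Step 2: Translate by (-4, -3) → (-29, -23)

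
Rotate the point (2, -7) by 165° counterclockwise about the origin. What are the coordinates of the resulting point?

Rotation matrix for 165°: [[cos 165°, -sin 165°], [sin 165°, cos 165°]] ≈ [[-0.965926, -0.258819], [0.258819, -0.965926]]
[[-0.965926, -0.258819], [0.258819, -0.965926]] × [2, -7]ᵀ ≈ [-0.1201, 7.2791]ᵀ
Result: (-0.1201, 7.2791)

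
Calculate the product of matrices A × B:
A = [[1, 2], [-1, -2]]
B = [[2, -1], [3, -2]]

Matrix multiplication:
C[0][0] = 1×2 + 2×3 = 8
C[0][1] = 1×-1 + 2×-2 = -5
C[1][0] = -1×2 + -2×3 = -8
C[1][1] = -1×-1 + -2×-2 = 5
Result: [[8, -5], [-8, 5]]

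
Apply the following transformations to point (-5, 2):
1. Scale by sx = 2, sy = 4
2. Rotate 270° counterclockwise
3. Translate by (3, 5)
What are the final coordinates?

Step 1: Scale → (-10, 8)
Step 2: Rotate 270° → (8, 10)
Step 3: Translate → (11, 15)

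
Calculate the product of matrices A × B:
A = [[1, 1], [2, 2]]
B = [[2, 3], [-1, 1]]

Matrix multiplication:
C[0][0] = 1×2 + 1×-1 = 1
C[0][1] = 1×3 + 1×1 = 4
C[1][0] = 2×2 + 2×-1 = 2
C[1][1] = 2×3 + 2×1 = 8
Result: [[1, 4], [2, 8]]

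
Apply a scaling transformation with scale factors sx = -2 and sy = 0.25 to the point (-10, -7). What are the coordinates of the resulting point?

Scaling matrix:
[[-2, 0], [0, 0.25]]
Result: (-10 × -2, -7 × 0.25) = (20, -1.75)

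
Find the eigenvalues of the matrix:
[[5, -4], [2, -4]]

Characteristic equation: det(A - λI) = 0
λ² - (trace)λ + (det) = 0
trace = 5 + -4 = 1, det = (5)(-4) - (-4)(2) = -12
λ² - (1)λ + (-12) = 0
λ = (1 ± √((1)² - 4·(-12))) / 2 = (1 ± √49) / 2
Solving: λ = -3, 4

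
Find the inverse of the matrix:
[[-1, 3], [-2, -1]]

For [[a,b],[c,d]], inverse = (1/det)·[[d,-b],[-c,a]]
det = (-1)(-1) - (3)(-2) = 1 - -6 = 7
Inverse = (1/7)·[[-1, -3], [2, -1]]
= [[-1/7, -3/7], [2/7, -1/7]]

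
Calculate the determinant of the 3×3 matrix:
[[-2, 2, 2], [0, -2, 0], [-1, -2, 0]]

Expansion along first row:
det = -2·det([[-2,0],[-2,0]]) - 2·det([[0,0],[-1,0]]) + 2·det([[0,-2],[-1,-2]])
    = -2·(-2·0 - 0·-2) - 2·(0·0 - 0·-1) + 2·(0·-2 - -2·-1)
    = -2·0 - 2·0 + 2·-2
    = 0 + 0 + -4 = -4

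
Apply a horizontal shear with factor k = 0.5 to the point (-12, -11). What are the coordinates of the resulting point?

Shear matrix for horizontal shear with factor k = 0.5:
[[1, 0.50], [0, 1]]
Result: (-12, -11) → (-17.5, -11)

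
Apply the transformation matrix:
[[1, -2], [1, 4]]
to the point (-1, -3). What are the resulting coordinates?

Matrix multiplication:
[[1, -2], [1, 4]] × [-1, -3]ᵀ
= [(1)(-1) + (-2)(-3), (1)(-1) + (4)(-3)]ᵀ
= [5, -13]ᵀ
Result: (5, -13)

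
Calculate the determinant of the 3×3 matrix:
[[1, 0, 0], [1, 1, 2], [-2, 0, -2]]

Expansion along first row:
det = 1·det([[1,2],[0,-2]]) - 0·det([[1,2],[-2,-2]]) + 0·det([[1,1],[-2,0]])
    = 1·(1·-2 - 2·0) - 0·(1·-2 - 2·-2) + 0·(1·0 - 1·-2)
    = 1·-2 - 0·2 + 0·2
    = -2 + 0 + 0 = -2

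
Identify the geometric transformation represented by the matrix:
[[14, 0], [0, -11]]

This matrix represents: non-uniform scaling by sx = 14, sy = -11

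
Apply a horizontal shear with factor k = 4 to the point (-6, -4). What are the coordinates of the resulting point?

Shear matrix for horizontal shear with factor k = 4:
[[1, 4], [0, 1]]
Result: (-6, -4) → (-22, -4)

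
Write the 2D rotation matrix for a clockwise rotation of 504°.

Rotation matrix formula: [[cos θ, -sin θ], [sin θ, cos θ]]
A clockwise rotation by 504° is equivalent to a counterclockwise rotation by -504°.
For θ = -504°:
cos(-504°) = -0.8090
sin(-504°) = -0.5878
Result: [[-0.8090, 0.5878], [-0.5878, -0.8090]]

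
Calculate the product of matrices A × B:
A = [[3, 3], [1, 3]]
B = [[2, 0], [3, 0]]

Matrix multiplication:
C[0][0] = 3×2 + 3×3 = 15
C[0][1] = 3×0 + 3×0 = 0
C[1][0] = 1×2 + 3×3 = 11
C[1][1] = 1×0 + 3×0 = 0
Result: [[15, 0], [11, 0]]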